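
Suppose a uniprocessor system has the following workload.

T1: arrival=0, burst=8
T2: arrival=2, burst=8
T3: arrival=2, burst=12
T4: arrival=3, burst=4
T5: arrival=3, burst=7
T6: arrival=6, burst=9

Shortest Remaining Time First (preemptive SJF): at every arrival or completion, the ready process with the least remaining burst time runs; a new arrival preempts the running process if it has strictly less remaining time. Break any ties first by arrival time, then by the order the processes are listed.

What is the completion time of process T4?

Schedule: | T1 0-3 | T4 3-7 | T1 7-12 | T5 12-19 | T2 19-27 | T6 27-36 | T3 36-48 |
Completion: T1=12  T2=27  T3=48  T4=7  T5=19  T6=36
Turnaround (C−A): T1=12  T2=25  T3=46  T4=4  T5=16  T6=30

7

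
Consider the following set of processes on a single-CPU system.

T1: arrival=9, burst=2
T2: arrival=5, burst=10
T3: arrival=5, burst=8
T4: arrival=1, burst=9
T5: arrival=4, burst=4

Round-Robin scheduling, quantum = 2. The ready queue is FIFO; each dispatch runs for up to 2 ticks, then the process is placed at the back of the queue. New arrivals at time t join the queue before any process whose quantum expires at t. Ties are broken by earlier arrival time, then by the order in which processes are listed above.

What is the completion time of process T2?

Timeline: | idle 0-1 | T4 1-5 | T5 5-7 | T2 7-9 | T3 9-11 | T4 11-13 | T5 13-15 | T1 15-17 | T2 17-19 | T3 19-21 | T4 21-23 | T2 23-25 | T3 25-27 | T4 27-28 | T2 28-30 | T3 30-32 | T2 32-34 |
Completion: T1=17  T2=34  T3=32  T4=28  T5=15

34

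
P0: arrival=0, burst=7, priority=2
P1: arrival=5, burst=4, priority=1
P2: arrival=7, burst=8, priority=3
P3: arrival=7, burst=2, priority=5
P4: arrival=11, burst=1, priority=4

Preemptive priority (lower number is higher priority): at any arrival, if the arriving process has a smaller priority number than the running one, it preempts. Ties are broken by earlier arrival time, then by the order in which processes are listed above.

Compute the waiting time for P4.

Gantt: | P0 0-5 | P1 5-9 | P0 9-11 | P2 11-19 | P4 19-20 | P3 20-22 |
Completion: P0=11  P1=9  P2=19  P3=22  P4=20
Turnaround (C−A): P0=11  P1=4  P2=12  P3=15  P4=9
Waiting(P4) = turnaround − burst = 9 − 1 = 8

8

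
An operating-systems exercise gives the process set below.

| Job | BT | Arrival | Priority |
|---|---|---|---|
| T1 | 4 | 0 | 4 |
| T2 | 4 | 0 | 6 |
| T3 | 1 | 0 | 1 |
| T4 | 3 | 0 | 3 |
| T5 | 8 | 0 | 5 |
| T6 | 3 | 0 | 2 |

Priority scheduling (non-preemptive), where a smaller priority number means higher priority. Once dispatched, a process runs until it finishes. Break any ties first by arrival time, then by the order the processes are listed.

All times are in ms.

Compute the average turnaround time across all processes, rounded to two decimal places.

Gantt: | T3 0-1 | T6 1-4 | T4 4-7 | T1 7-11 | T5 11-19 | T2 19-23 |
Completion: T1=11  T2=23  T3=1  T4=7  T5=19  T6=4
Turnaround (C−A): T1=11  T2=23  T3=1  T4=7  T5=19  T6=4
Turnaround times: T1=11, T2=23, T3=1, T4=7, T5=19, T6=4
Average turnaround = (11+23+1+7+19+4) / 6 = 65/6 = 10.83

10.83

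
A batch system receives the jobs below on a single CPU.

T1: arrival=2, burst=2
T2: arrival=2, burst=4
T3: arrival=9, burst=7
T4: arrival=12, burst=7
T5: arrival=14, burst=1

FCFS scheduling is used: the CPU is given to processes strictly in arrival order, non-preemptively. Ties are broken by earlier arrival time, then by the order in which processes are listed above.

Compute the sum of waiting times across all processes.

Timeline: | idle 0-2 | T1 2-4 | T2 4-8 | idle 8-9 | T3 9-16 | T4 16-23 | T5 23-24 |
Completion: T1=4  T2=8  T3=16  T4=23  T5=24
Turnaround (C−A): T1=2  T2=6  T3=7  T4=11  T5=10
Waiting = turnaround − burst: T1=0, T2=2, T3=0, T4=4, T5=9
Total waiting = 0 + 2 + 0 + 4 + 9 = 15

15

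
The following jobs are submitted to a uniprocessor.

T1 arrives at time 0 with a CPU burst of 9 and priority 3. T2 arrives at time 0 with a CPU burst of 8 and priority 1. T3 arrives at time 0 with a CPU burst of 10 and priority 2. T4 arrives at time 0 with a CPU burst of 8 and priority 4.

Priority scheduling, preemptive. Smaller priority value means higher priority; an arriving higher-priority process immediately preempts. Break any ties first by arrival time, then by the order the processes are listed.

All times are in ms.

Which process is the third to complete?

T1

Schedule: | T2 0-8 | T3 8-18 | T1 18-27 | T4 27-35 |
Completion: T1=27  T2=8  T3=18  T4=35
Turnaround (C−A): T1=27  T2=8  T3=18  T4=35
Finish order: T2 → T3 → T1 → T4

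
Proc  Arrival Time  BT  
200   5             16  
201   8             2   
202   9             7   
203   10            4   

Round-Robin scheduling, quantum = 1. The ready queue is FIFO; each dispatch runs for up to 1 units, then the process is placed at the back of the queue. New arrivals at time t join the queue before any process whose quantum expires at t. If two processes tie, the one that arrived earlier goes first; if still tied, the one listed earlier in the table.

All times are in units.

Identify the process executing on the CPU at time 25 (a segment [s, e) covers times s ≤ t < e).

Gantt: | idle 0-5 | 200 5-8 | 201 8-9 | 200 9-10 | 202 10-11 | 201 11-12 | 203 12-13 | 200 13-14 | 202 14-15 | 203 15-16 | 200 16-17 | 202 17-18 | 203 18-19 | 200 19-20 | 202 20-21 | 203 21-22 | 200 22-23 | 202 23-24 | 200 24-25 | 202 25-26 | 200 26-27 | 202 27-28 | 200 28-34 |
Completion: 200=34  201=12  202=28  203=22
Turnaround (C−A): 200=29  201=4  202=19  203=12

202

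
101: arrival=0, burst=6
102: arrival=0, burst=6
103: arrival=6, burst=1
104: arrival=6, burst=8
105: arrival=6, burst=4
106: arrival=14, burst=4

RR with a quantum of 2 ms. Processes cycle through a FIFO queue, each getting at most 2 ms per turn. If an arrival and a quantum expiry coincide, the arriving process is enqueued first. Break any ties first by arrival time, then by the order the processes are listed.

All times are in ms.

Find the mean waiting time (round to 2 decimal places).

9.50

Schedule: | 101 0-2 | 102 2-4 | 101 4-6 | 102 6-8 | 103 8-9 | 104 9-11 | 105 11-13 | 101 13-15 | 102 15-17 | 104 17-19 | 105 19-21 | 106 21-23 | 104 23-25 | 106 25-27 | 104 27-29 |
Completion: 101=15  102=17  103=9  104=29  105=21  106=27
Turnaround (C−A): 101=15  102=17  103=3  104=23  105=15  106=13
Waiting times: 101=9, 102=11, 103=2, 104=15, 105=11, 106=9
Average waiting = (9+11+2+15+11+9) / 6 = 57/6 = 9.50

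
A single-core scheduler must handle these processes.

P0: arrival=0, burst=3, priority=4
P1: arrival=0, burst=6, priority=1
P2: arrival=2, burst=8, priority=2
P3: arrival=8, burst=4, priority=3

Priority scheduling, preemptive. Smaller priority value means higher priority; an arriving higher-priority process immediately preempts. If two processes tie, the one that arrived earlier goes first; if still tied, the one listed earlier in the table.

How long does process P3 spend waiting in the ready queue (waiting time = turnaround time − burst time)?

Gantt: | P1 0-6 | P2 6-14 | P3 14-18 | P0 18-21 |
Completion: P0=21  P1=6  P2=14  P3=18
Turnaround (C−A): P0=21  P1=6  P2=12  P3=10
Waiting(P3) = turnaround − burst = 10 − 4 = 6

6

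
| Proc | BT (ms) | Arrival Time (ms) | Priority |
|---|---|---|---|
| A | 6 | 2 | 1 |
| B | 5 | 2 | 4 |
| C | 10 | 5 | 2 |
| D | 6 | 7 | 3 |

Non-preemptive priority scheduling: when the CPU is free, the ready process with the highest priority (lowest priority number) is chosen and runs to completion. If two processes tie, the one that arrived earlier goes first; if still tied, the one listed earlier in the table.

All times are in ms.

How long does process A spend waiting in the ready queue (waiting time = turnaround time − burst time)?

Schedule: | idle 0-2 | A 2-8 | C 8-18 | D 18-24 | B 24-29 |
Completion: A=8  B=29  C=18  D=24
Turnaround (C−A): A=6  B=27  C=13  D=17
Waiting(A) = turnaround − burst = 6 − 6 = 0

0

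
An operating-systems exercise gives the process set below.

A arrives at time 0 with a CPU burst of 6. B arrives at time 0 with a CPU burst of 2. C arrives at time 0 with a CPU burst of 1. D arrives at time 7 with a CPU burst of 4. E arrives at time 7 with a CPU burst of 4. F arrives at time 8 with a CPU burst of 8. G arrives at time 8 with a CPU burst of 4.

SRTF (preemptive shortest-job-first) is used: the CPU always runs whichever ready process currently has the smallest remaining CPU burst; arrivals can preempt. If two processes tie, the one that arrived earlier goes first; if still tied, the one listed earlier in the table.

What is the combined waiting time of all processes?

34

Gantt: | C 0-1 | B 1-3 | A 3-9 | D 9-13 | E 13-17 | G 17-21 | F 21-29 |
Completion: A=9  B=3  C=1  D=13  E=17  F=29  G=21
Waiting = turnaround − burst: A=3, B=1, C=0, D=2, E=6, F=13, G=9
Total waiting = 3 + 1 + 0 + 2 + 6 + 13 + 9 = 34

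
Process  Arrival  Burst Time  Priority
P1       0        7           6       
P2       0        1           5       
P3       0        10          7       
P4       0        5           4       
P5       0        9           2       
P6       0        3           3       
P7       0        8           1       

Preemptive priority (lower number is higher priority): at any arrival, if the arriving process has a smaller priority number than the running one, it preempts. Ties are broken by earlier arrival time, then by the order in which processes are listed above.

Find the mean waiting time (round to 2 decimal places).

Schedule: | P7 0-8 | P5 8-17 | P6 17-20 | P4 20-25 | P2 25-26 | P1 26-33 | P3 33-43 |
Completion: P1=33  P2=26  P3=43  P4=25  P5=17  P6=20  P7=8
Turnaround (C−A): P1=33  P2=26  P3=43  P4=25  P5=17  P6=20  P7=8
Waiting times: P1=26, P2=25, P3=33, P4=20, P5=8, P6=17, P7=0
Average waiting = (26+25+33+20+8+17+0) / 7 = 129/7 = 18.43

18.43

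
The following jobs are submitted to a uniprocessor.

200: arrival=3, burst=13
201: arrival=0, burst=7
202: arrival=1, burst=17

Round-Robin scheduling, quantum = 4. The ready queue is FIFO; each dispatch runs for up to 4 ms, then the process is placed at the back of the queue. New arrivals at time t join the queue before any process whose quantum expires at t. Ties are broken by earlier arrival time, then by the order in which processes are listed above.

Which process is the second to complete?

200

Schedule: | 201 0-4 | 202 4-8 | 200 8-12 | 201 12-15 | 202 15-19 | 200 19-23 | 202 23-27 | 200 27-31 | 202 31-35 | 200 35-36 | 202 36-37 |
Completion: 200=36  201=15  202=37
Turnaround (C−A): 200=33  201=15  202=36
Finish order: 201 → 200 → 202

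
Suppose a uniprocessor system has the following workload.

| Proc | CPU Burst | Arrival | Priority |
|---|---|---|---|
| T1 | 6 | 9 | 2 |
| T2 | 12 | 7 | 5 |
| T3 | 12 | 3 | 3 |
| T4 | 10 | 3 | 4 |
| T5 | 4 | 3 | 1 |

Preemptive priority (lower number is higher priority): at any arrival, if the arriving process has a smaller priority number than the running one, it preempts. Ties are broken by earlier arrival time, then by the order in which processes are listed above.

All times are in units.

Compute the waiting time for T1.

0

Schedule: | idle 0-3 | T5 3-7 | T3 7-9 | T1 9-15 | T3 15-25 | T4 25-35 | T2 35-47 |
Completion: T1=15  T2=47  T3=25  T4=35  T5=7
Turnaround (C−A): T1=6  T2=40  T3=22  T4=32  T5=4
Waiting(T1) = turnaround − burst = 6 − 6 = 0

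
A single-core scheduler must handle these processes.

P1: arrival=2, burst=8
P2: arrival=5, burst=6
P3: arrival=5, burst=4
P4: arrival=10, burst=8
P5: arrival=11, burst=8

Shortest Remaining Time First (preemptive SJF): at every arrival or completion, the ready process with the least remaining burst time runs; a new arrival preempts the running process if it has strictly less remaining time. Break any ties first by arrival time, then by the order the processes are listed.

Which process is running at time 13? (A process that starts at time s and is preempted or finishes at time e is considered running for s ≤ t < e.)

Schedule: | idle 0-2 | P1 2-5 | P3 5-9 | P1 9-14 | P2 14-20 | P4 20-28 | P5 28-36 |
Completion: P1=14  P2=20  P3=9  P4=28  P5=36
Turnaround (C−A): P1=12  P2=15  P3=4  P4=18  P5=25

P1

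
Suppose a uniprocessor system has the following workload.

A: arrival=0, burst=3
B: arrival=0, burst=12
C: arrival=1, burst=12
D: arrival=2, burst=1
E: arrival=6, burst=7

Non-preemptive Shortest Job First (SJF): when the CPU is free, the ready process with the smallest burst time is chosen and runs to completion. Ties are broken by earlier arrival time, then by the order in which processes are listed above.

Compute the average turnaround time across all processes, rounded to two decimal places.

14.40

Timeline: | A 0-3 | D 3-4 | B 4-16 | E 16-23 | C 23-35 |
Completion: A=3  B=16  C=35  D=4  E=23
Turnaround (C−A): A=3  B=16  C=34  D=2  E=17
Turnaround times: A=3, B=16, C=34, D=2, E=17
Average turnaround = (3+16+34+2+17) / 5 = 72/5 = 14.40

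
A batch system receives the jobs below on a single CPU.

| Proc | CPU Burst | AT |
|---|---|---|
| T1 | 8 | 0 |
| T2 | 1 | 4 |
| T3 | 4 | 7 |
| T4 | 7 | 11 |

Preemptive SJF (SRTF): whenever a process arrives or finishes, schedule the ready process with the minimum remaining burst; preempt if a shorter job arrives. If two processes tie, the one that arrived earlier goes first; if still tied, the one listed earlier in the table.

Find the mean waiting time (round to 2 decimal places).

Gantt: | T1 0-4 | T2 4-5 | T1 5-9 | T3 9-13 | T4 13-20 |
Completion: T1=9  T2=5  T3=13  T4=20
Turnaround (C−A): T1=9  T2=1  T3=6  T4=9
Waiting times: T1=1, T2=0, T3=2, T4=2
Average waiting = (1+0+2+2) / 4 = 5/4 = 1.25

1.25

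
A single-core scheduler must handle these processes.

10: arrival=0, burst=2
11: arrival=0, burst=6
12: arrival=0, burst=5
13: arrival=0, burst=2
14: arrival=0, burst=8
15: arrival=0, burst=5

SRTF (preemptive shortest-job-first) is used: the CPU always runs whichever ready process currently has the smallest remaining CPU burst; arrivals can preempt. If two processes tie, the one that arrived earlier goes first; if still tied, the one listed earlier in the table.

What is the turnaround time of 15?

14

Timeline: | 10 0-2 | 13 2-4 | 12 4-9 | 15 9-14 | 11 14-20 | 14 20-28 |
Completion: 10=2  11=20  12=9  13=4  14=28  15=14
Turnaround (C−A): 10=2  11=20  12=9  13=4  14=28  15=14
Turnaround(15) = completion − arrival = 14 − 0 = 14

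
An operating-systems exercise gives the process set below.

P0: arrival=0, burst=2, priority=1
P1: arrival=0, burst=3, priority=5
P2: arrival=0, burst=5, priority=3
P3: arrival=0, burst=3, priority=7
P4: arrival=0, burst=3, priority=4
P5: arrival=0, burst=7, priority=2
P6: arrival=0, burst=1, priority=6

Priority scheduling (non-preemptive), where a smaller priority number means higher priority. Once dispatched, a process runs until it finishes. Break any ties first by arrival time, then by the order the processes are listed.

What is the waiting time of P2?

9

Gantt: | P0 0-2 | P5 2-9 | P2 9-14 | P4 14-17 | P1 17-20 | P6 20-21 | P3 21-24 |
Completion: P0=2  P1=20  P2=14  P3=24  P4=17  P5=9  P6=21
Waiting(P2) = turnaround − burst = 14 − 5 = 9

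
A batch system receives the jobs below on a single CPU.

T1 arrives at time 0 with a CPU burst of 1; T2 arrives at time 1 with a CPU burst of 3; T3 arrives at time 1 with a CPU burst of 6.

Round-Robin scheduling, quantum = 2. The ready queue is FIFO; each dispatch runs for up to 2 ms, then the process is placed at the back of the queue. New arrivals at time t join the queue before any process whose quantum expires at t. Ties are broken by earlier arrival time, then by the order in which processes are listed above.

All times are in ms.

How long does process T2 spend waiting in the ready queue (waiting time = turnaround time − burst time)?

Gantt: | T1 0-1 | T2 1-3 | T3 3-5 | T2 5-6 | T3 6-10 |
Completion: T1=1  T2=6  T3=10
Waiting(T2) = turnaround − burst = 5 − 3 = 2

2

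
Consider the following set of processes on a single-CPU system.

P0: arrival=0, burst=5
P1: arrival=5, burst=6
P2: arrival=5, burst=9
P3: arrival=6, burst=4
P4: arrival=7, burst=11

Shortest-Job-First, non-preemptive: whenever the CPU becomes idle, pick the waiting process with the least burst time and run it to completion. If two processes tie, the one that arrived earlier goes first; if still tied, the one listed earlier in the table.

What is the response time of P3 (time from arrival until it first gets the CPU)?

5

Schedule: | P0 0-5 | P1 5-11 | P3 11-15 | P2 15-24 | P4 24-35 |
Completion: P0=5  P1=11  P2=24  P3=15  P4=35
Turnaround (C−A): P0=5  P1=6  P2=19  P3=9  P4=28
Response(P3) = first start − arrival = 11 − 6 = 5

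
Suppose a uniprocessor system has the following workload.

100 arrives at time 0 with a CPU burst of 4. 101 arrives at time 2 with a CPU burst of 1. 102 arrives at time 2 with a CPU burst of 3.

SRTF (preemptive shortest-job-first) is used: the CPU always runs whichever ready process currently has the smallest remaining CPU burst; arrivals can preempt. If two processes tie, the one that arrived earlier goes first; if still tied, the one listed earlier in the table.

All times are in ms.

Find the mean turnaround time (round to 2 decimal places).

Timeline: | 100 0-2 | 101 2-3 | 100 3-5 | 102 5-8 |
Completion: 100=5  101=3  102=8
Turnaround (C−A): 100=5  101=1  102=6
Turnaround times: 100=5, 101=1, 102=6
Average turnaround = (5+1+6) / 3 = 12/3 = 4.00

4.00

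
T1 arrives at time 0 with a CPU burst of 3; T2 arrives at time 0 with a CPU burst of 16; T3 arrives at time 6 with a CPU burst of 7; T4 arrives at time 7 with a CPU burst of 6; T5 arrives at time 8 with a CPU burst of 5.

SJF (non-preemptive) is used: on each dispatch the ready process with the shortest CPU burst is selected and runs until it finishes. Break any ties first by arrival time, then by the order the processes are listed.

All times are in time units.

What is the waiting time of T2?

3

Schedule: | T1 0-3 | T2 3-19 | T5 19-24 | T4 24-30 | T3 30-37 |
Completion: T1=3  T2=19  T3=37  T4=30  T5=24
Turnaround (C−A): T1=3  T2=19  T3=31  T4=23  T5=16
Waiting(T2) = turnaround − burst = 19 − 16 = 3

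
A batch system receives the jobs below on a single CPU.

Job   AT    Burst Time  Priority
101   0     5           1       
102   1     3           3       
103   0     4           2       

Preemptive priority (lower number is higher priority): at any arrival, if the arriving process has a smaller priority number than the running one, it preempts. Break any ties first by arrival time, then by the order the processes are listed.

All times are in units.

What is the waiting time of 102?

8

Schedule: | 101 0-5 | 103 5-9 | 102 9-12 |
Completion: 101=5  102=12  103=9
Turnaround (C−A): 101=5  102=11  103=9
Waiting(102) = turnaround − burst = 11 − 3 = 8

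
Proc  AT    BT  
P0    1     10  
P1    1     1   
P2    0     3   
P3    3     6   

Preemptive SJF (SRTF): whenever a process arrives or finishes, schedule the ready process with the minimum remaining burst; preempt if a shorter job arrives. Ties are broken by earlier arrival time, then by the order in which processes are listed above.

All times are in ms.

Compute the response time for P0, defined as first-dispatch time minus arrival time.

9

Gantt: | P2 0-1 | P1 1-2 | P2 2-4 | P3 4-10 | P0 10-20 |
Completion: P0=20  P1=2  P2=4  P3=10
Turnaround (C−A): P0=19  P1=1  P2=4  P3=7
Response(P0) = first start − arrival = 10 − 1 = 9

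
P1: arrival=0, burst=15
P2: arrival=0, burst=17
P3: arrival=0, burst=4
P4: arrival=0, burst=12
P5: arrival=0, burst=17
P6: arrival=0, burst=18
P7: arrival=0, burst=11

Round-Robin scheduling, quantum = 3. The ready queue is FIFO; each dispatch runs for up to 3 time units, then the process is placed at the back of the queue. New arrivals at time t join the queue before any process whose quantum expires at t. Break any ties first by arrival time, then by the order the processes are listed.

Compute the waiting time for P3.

24

Timeline: | P1 0-3 | P2 3-6 | P3 6-9 | P4 9-12 | P5 12-15 | P6 15-18 | P7 18-21 | P1 21-24 | P2 24-27 | P3 27-28 | P4 28-31 | P5 31-34 | P6 34-37 | P7 37-40 | P1 40-43 | P2 43-46 | P4 46-49 | P5 49-52 | P6 52-55 | P7 55-58 | P1 58-61 | P2 61-64 | P4 64-67 | P5 67-70 | P6 70-73 | P7 73-75 | P1 75-78 | P2 78-81 | P5 81-84 | P6 84-87 | P2 87-89 | P5 89-91 | P6 91-94 |
Completion: P1=78  P2=89  P3=28  P4=67  P5=91  P6=94  P7=75
Turnaround (C−A): P1=78  P2=89  P3=28  P4=67  P5=91  P6=94  P7=75
Waiting(P3) = turnaround − burst = 28 − 4 = 24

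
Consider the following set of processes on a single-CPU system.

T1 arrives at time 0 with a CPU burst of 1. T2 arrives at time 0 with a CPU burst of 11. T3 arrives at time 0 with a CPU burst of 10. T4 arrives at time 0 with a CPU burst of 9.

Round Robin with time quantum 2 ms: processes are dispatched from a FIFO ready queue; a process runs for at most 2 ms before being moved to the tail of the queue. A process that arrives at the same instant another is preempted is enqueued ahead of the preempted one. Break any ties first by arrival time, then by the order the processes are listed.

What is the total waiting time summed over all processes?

Timeline: | T1 0-1 | T2 1-3 | T3 3-5 | T4 5-7 | T2 7-9 | T3 9-11 | T4 11-13 | T2 13-15 | T3 15-17 | T4 17-19 | T2 19-21 | T3 21-23 | T4 23-25 | T2 25-27 | T3 27-29 | T4 29-30 | T2 30-31 |
Completion: T1=1  T2=31  T3=29  T4=30
Turnaround (C−A): T1=1  T2=31  T3=29  T4=30
Waiting = turnaround − burst: T1=0, T2=20, T3=19, T4=21
Total waiting = 0 + 20 + 19 + 21 = 60

60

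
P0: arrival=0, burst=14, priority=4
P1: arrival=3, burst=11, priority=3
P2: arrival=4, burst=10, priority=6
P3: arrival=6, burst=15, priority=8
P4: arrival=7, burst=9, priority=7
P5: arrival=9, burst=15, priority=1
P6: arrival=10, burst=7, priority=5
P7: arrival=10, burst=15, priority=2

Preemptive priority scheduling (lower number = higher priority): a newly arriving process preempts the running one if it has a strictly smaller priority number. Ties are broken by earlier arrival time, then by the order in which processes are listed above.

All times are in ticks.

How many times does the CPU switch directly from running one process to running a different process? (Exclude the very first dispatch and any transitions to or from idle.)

Gantt: | P0 0-3 | P1 3-9 | P5 9-24 | P7 24-39 | P1 39-44 | P0 44-55 | P6 55-62 | P2 62-72 | P4 72-81 | P3 81-96 |
Completion: P0=55  P1=44  P2=72  P3=96  P4=81  P5=24  P6=62  P7=39

9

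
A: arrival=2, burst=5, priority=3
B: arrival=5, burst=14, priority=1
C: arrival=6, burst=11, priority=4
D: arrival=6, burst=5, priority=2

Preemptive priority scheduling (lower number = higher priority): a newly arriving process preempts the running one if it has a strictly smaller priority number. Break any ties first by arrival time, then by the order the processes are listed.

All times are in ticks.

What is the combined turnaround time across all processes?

Timeline: | idle 0-2 | A 2-5 | B 5-19 | D 19-24 | A 24-26 | C 26-37 |
Completion: A=26  B=19  C=37  D=24
Turnaround (C−A): A=24  B=14  C=31  D=18
Turnaround = completion − arrival: A=24, B=14, C=31, D=18
Total turnaround = 24 + 14 + 31 + 18 = 87

87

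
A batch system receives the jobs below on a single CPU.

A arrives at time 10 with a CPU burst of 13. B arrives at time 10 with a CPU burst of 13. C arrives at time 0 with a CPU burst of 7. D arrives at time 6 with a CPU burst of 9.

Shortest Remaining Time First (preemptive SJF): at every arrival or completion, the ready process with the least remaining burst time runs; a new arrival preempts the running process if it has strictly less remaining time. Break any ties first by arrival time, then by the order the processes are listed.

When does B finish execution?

Gantt: | C 0-7 | D 7-16 | A 16-29 | B 29-42 |
Completion: A=29  B=42  C=7  D=16

42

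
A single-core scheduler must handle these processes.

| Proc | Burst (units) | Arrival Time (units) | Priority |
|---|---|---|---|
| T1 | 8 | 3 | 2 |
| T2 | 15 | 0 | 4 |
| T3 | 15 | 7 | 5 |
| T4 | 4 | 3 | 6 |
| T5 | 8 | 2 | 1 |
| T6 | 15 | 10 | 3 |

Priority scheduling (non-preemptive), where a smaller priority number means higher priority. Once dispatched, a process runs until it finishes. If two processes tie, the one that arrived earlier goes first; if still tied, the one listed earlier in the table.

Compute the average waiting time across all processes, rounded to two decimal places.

Schedule: | T2 0-15 | T5 15-23 | T1 23-31 | T6 31-46 | T3 46-61 | T4 61-65 |
Completion: T1=31  T2=15  T3=61  T4=65  T5=23  T6=46
Turnaround (C−A): T1=28  T2=15  T3=54  T4=62  T5=21  T6=36
Waiting times: T1=20, T2=0, T3=39, T4=58, T5=13, T6=21
Average waiting = (20+0+39+58+13+21) / 6 = 151/6 = 25.17

25.17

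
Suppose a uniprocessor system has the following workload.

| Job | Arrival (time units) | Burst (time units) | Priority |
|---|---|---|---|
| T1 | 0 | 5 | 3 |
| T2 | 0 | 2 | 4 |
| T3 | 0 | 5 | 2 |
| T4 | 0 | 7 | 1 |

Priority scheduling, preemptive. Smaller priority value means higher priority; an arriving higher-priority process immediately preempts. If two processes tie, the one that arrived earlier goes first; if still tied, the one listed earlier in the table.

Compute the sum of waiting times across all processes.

36

Gantt: | T4 0-7 | T3 7-12 | T1 12-17 | T2 17-19 |
Completion: T1=17  T2=19  T3=12  T4=7
Turnaround (C−A): T1=17  T2=19  T3=12  T4=7
Waiting = turnaround − burst: T1=12, T2=17, T3=7, T4=0
Total waiting = 12 + 17 + 7 + 0 = 36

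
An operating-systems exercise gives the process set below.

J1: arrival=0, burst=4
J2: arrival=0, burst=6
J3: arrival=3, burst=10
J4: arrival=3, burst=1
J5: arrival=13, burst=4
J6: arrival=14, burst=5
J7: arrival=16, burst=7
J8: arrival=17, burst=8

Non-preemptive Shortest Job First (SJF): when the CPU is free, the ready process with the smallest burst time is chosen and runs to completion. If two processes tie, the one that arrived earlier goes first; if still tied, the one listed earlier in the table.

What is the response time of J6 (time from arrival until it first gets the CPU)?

Gantt: | J1 0-4 | J4 4-5 | J2 5-11 | J3 11-21 | J5 21-25 | J6 25-30 | J7 30-37 | J8 37-45 |
Completion: J1=4  J2=11  J3=21  J4=5  J5=25  J6=30  J7=37  J8=45
Turnaround (C−A): J1=4  J2=11  J3=18  J4=2  J5=12  J6=16  J7=21  J8=28
Response(J6) = first start − arrival = 25 − 14 = 11

11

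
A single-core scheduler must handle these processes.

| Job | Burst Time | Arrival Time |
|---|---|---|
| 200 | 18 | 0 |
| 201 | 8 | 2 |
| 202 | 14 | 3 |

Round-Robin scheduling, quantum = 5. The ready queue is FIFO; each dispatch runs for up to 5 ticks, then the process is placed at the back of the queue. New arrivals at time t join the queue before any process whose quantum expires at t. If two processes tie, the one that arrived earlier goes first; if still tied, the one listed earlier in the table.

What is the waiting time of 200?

22

Gantt: | 200 0-5 | 201 5-10 | 202 10-15 | 200 15-20 | 201 20-23 | 202 23-28 | 200 28-33 | 202 33-37 | 200 37-40 |
Completion: 200=40  201=23  202=37
Waiting(200) = turnaround − burst = 40 − 18 = 22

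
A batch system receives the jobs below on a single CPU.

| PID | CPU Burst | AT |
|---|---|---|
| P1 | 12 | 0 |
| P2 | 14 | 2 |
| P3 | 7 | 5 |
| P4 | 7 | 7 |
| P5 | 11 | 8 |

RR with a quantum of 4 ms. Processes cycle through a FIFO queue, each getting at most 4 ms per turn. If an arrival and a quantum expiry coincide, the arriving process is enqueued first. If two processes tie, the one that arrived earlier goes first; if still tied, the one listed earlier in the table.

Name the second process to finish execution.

P3

Schedule: | P1 0-4 | P2 4-8 | P1 8-12 | P3 12-16 | P4 16-20 | P5 20-24 | P2 24-28 | P1 28-32 | P3 32-35 | P4 35-38 | P5 38-42 | P2 42-46 | P5 46-49 | P2 49-51 |
Completion: P1=32  P2=51  P3=35  P4=38  P5=49
Turnaround (C−A): P1=32  P2=49  P3=30  P4=31  P5=41
Finish order: P1 → P3 → P4 → P5 → P2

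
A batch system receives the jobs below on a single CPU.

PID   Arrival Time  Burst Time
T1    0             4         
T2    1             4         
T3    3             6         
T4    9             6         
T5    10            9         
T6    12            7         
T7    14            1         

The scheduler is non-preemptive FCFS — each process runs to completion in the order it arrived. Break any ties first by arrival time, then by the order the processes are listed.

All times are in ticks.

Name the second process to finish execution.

T2

Timeline: | T1 0-4 | T2 4-8 | T3 8-14 | T4 14-20 | T5 20-29 | T6 29-36 | T7 36-37 |
Completion: T1=4  T2=8  T3=14  T4=20  T5=29  T6=36  T7=37
Finish order: T1 → T2 → T3 → T4 → T5 → T6 → T7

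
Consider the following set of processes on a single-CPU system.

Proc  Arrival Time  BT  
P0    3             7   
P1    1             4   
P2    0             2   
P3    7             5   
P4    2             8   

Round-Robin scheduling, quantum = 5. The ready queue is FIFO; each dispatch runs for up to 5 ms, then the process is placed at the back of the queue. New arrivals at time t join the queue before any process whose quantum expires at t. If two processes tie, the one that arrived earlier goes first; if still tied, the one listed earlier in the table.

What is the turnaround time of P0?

23

Timeline: | P2 0-2 | P1 2-6 | P4 6-11 | P0 11-16 | P3 16-21 | P4 21-24 | P0 24-26 |
Completion: P0=26  P1=6  P2=2  P3=21  P4=24
Turnaround (C−A): P0=23  P1=5  P2=2  P3=14  P4=22
Turnaround(P0) = completion − arrival = 26 − 3 = 23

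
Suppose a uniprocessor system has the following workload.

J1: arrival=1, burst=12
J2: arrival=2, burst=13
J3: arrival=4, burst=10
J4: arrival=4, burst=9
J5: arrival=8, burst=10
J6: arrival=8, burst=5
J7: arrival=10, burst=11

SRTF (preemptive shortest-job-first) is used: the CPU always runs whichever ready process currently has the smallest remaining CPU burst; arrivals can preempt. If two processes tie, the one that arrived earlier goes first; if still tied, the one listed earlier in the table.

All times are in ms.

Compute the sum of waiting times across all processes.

164

Schedule: | idle 0-1 | J1 1-13 | J6 13-18 | J4 18-27 | J3 27-37 | J5 37-47 | J7 47-58 | J2 58-71 |
Completion: J1=13  J2=71  J3=37  J4=27  J5=47  J6=18  J7=58
Turnaround (C−A): J1=12  J2=69  J3=33  J4=23  J5=39  J6=10  J7=48
Waiting = turnaround − burst: J1=0, J2=56, J3=23, J4=14, J5=29, J6=5, J7=37
Total waiting = 0 + 56 + 23 + 14 + 29 + 5 + 37 = 164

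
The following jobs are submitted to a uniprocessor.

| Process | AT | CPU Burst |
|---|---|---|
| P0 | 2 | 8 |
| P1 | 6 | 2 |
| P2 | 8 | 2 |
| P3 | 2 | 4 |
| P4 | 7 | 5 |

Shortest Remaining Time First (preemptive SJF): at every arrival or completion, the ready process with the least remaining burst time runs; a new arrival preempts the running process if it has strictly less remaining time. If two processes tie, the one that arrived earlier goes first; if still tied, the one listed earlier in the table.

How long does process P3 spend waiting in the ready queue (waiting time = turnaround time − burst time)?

Schedule: | idle 0-2 | P3 2-6 | P1 6-8 | P2 8-10 | P4 10-15 | P0 15-23 |
Completion: P0=23  P1=8  P2=10  P3=6  P4=15
Waiting(P3) = turnaround − burst = 4 − 4 = 0

0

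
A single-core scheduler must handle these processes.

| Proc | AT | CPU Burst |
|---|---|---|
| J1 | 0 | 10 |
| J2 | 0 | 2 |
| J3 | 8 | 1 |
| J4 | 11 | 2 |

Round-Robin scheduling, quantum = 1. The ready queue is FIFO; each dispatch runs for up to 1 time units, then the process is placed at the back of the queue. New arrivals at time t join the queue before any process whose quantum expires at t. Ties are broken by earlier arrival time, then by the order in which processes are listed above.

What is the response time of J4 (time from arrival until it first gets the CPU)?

0

Schedule: | J1 0-1 | J2 1-2 | J1 2-3 | J2 3-4 | J1 4-8 | J3 8-9 | J1 9-11 | J4 11-12 | J1 12-13 | J4 13-14 | J1 14-15 |
Completion: J1=15  J2=4  J3=9  J4=14
Turnaround (C−A): J1=15  J2=4  J3=1  J4=3
Response(J4) = first start − arrival = 11 − 11 = 0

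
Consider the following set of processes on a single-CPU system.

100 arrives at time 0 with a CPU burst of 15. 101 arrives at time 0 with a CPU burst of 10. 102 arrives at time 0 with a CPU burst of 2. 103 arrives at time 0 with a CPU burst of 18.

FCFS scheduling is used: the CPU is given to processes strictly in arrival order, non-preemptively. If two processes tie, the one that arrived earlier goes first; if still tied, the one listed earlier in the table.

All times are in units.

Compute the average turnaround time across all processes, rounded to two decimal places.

28.00

Timeline: | 100 0-15 | 101 15-25 | 102 25-27 | 103 27-45 |
Completion: 100=15  101=25  102=27  103=45
Turnaround (C−A): 100=15  101=25  102=27  103=45
Turnaround times: 100=15, 101=25, 102=27, 103=45
Average turnaround = (15+25+27+45) / 4 = 112/4 = 28.00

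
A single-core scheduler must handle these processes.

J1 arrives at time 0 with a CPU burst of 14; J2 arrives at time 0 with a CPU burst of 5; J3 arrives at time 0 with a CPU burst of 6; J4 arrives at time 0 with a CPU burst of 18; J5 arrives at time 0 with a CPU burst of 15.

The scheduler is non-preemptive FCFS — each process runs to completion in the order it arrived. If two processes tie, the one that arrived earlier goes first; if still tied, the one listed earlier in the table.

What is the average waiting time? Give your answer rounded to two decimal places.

Gantt: | J1 0-14 | J2 14-19 | J3 19-25 | J4 25-43 | J5 43-58 |
Completion: J1=14  J2=19  J3=25  J4=43  J5=58
Turnaround (C−A): J1=14  J2=19  J3=25  J4=43  J5=58
Waiting times: J1=0, J2=14, J3=19, J4=25, J5=43
Average waiting = (0+14+19+25+43) / 5 = 101/5 = 20.20

20.20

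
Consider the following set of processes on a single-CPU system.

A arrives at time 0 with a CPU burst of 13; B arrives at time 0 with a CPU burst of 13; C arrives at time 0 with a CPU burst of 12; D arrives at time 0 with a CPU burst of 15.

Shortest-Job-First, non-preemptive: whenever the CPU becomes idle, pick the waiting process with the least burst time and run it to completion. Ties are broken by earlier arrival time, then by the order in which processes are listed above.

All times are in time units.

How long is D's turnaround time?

Timeline: | C 0-12 | A 12-25 | B 25-38 | D 38-53 |
Completion: A=25  B=38  C=12  D=53
Turnaround (C−A): A=25  B=38  C=12  D=53
Turnaround(D) = completion − arrival = 53 − 0 = 53

53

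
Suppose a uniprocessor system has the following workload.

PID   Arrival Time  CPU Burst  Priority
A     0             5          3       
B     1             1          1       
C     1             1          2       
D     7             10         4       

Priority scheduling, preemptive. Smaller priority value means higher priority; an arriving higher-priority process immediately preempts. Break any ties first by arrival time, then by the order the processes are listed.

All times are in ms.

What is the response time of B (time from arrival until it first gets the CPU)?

Timeline: | A 0-1 | B 1-2 | C 2-3 | A 3-7 | D 7-17 |
Completion: A=7  B=2  C=3  D=17
Turnaround (C−A): A=7  B=1  C=2  D=10
Response(B) = first start − arrival = 1 − 1 = 0

0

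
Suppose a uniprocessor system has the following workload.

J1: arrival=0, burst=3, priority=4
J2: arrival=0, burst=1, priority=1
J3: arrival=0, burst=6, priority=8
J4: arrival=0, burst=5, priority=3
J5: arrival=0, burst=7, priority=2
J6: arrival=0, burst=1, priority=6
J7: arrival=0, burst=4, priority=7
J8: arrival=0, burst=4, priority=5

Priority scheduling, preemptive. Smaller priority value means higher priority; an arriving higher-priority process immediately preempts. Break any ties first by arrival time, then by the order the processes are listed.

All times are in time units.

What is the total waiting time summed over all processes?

104

Gantt: | J2 0-1 | J5 1-8 | J4 8-13 | J1 13-16 | J8 16-20 | J6 20-21 | J7 21-25 | J3 25-31 |
Completion: J1=16  J2=1  J3=31  J4=13  J5=8  J6=21  J7=25  J8=20
Turnaround (C−A): J1=16  J2=1  J3=31  J4=13  J5=8  J6=21  J7=25  J8=20
Waiting = turnaround − burst: J1=13, J2=0, J3=25, J4=8, J5=1, J6=20, J7=21, J8=16
Total waiting = 13 + 0 + 25 + 8 + 1 + 20 + 21 + 16 = 104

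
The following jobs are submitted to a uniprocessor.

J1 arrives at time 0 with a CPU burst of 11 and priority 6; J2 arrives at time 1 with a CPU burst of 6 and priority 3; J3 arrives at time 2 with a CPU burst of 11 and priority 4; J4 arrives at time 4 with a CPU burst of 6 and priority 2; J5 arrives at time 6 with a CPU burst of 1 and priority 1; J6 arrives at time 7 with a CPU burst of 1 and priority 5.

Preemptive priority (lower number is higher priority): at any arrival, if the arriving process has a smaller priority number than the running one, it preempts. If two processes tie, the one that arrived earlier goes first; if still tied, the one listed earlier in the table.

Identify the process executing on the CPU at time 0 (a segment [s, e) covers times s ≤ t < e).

J1

Timeline: | J1 0-1 | J2 1-4 | J4 4-6 | J5 6-7 | J4 7-11 | J2 11-14 | J3 14-25 | J6 25-26 | J1 26-36 |
Completion: J1=36  J2=14  J3=25  J4=11  J5=7  J6=26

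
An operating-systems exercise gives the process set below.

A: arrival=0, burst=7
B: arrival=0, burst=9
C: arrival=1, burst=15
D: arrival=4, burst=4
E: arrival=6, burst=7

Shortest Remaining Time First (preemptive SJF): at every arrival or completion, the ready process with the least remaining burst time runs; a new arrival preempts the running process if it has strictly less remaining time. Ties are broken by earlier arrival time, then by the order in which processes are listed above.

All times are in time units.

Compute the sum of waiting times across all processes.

Gantt: | A 0-7 | D 7-11 | E 11-18 | B 18-27 | C 27-42 |
Completion: A=7  B=27  C=42  D=11  E=18
Waiting = turnaround − burst: A=0, B=18, C=26, D=3, E=5
Total waiting = 0 + 18 + 26 + 3 + 5 = 52

52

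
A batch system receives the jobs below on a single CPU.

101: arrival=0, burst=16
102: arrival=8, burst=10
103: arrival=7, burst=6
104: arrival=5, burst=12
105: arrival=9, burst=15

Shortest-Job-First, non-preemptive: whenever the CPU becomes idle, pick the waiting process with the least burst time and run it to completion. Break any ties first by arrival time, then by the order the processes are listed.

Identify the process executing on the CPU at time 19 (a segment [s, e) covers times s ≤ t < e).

Gantt: | 101 0-16 | 103 16-22 | 102 22-32 | 104 32-44 | 105 44-59 |
Completion: 101=16  102=32  103=22  104=44  105=59

103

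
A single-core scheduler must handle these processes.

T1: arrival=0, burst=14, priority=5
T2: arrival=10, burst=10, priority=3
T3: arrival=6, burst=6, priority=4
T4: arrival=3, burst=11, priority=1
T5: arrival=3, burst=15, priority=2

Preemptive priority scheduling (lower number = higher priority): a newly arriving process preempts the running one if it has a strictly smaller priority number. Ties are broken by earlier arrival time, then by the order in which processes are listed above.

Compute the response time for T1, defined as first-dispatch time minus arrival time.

Gantt: | T1 0-3 | T4 3-14 | T5 14-29 | T2 29-39 | T3 39-45 | T1 45-56 |
Completion: T1=56  T2=39  T3=45  T4=14  T5=29
Response(T1) = first start − arrival = 0 − 0 = 0

0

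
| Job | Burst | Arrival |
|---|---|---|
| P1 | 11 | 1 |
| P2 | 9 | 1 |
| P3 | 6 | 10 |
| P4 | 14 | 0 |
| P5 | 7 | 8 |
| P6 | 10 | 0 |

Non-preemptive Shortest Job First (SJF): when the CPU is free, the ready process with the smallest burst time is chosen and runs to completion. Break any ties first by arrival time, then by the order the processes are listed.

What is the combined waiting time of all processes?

104

Timeline: | P6 0-10 | P3 10-16 | P5 16-23 | P2 23-32 | P1 32-43 | P4 43-57 |
Completion: P1=43  P2=32  P3=16  P4=57  P5=23  P6=10
Turnaround (C−A): P1=42  P2=31  P3=6  P4=57  P5=15  P6=10
Waiting = turnaround − burst: P1=31, P2=22, P3=0, P4=43, P5=8, P6=0
Total waiting = 31 + 22 + 0 + 43 + 8 + 0 = 104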